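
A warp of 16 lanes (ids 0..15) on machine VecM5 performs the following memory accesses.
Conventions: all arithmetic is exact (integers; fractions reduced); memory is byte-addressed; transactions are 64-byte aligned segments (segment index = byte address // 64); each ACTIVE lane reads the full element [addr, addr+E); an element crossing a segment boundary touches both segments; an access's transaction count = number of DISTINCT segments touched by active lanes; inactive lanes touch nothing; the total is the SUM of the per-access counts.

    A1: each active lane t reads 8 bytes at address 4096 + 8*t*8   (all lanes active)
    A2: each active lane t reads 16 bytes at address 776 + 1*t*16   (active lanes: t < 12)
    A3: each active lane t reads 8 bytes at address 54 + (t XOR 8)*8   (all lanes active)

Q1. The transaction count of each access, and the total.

A1: 16 transactions
A2: 4 transactions
A3: 3 transactions

Answer: 16,4,3; total 23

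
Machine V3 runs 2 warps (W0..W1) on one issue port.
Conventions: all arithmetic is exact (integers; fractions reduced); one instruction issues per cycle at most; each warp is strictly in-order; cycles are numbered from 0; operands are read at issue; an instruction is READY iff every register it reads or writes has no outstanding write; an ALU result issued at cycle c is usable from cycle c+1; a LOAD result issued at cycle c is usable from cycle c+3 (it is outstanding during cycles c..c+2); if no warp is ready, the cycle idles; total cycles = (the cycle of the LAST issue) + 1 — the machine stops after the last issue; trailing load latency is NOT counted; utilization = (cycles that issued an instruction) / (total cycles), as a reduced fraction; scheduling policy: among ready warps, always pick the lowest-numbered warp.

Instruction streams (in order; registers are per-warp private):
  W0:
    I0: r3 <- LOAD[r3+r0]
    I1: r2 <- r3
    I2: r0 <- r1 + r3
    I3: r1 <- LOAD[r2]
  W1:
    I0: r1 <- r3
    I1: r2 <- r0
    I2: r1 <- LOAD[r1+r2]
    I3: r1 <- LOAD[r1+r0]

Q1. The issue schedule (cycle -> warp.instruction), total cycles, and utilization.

cycle 0: W0.I0
cycle 1: W1.I0
cycle 2: W1.I1
cycle 3: W0.I1
cycle 4: W0.I2
cycle 5: W0.I3
cycle 6: W1.I2
cycle 7: idle
cycle 8: idle
cycle 9: W1.I3

Answer: 10 cycles, utilization 4/5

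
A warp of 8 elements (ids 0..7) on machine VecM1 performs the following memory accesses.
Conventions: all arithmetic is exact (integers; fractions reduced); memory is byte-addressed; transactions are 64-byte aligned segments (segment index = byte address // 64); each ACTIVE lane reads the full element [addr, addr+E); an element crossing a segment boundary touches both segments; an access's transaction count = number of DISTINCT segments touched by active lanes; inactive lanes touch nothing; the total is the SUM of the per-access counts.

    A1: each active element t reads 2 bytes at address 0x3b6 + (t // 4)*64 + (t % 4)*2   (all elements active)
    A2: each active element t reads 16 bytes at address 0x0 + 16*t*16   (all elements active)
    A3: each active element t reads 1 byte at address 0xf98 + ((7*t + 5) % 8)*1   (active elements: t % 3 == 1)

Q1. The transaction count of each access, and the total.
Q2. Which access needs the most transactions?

A1: 2 transactions
A2: 8 transactions
A3: 1 transaction

Answer: 2,8,1; total 11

Answer: A2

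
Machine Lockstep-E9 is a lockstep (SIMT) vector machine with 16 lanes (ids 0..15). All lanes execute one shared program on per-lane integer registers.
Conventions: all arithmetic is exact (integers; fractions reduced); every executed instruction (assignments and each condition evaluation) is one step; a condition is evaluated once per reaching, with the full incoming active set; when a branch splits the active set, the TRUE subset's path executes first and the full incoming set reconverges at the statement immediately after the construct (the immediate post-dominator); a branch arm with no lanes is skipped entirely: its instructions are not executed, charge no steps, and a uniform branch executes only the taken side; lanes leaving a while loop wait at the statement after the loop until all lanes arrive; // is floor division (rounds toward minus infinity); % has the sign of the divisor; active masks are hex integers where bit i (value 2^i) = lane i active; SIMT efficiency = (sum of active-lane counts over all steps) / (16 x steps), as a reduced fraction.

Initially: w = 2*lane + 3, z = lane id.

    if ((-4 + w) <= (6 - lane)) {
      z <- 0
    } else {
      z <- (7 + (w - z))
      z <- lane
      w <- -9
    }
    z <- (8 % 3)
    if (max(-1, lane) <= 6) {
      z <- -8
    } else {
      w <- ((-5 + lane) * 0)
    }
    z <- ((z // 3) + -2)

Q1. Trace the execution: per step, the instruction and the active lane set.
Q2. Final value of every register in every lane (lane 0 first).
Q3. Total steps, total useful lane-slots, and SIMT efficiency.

step 0: eval ((-4 + w) <= (6 - lane)) 0xffff
step 1: z <- 0                       0x0007
step 2: z <- (7 + (w - z))           0xfff8
step 3: z <- lane                    0xfff8
step 4: w <- -9                      0xfff8
step 5: z <- (8 % 3)                 0xffff
step 6: eval (max(-1, lane) <= 6)    0xffff
step 7: z <- -8                      0x007f
step 8: w <- ((-5 + lane) * 0)       0xff80
step 9: z <- ((z // 3) + -2)         0xffff

Answer: 10 steps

w: 3,5,7,-9,-9,-9,-9,0,0,0,0,0,0,0,0,0
z: -5,-5,-5,-5,-5,-5,-5,-2,-2,-2,-2,-2,-2,-2,-2,-2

steps = 10; useful = 122; efficiency = 122/160 = 61/80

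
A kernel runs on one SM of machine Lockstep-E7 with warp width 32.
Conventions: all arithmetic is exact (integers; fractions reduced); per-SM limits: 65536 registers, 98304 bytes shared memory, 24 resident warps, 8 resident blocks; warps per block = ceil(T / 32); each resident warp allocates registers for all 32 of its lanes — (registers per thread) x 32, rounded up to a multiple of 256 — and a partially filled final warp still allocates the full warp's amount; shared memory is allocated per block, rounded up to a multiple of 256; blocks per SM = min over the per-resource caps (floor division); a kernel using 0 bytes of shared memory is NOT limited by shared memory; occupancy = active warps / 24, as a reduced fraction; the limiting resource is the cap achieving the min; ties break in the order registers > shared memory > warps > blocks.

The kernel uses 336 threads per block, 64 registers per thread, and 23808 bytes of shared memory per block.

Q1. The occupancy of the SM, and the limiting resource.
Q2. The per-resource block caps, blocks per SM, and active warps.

Answer: occupancy 11/12, limited by registers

registers: 2 blocks
shared memory: 4 blocks
warps: 2 blocks
blocks: 8 blocks

Answer: 2 blocks, 22 active warps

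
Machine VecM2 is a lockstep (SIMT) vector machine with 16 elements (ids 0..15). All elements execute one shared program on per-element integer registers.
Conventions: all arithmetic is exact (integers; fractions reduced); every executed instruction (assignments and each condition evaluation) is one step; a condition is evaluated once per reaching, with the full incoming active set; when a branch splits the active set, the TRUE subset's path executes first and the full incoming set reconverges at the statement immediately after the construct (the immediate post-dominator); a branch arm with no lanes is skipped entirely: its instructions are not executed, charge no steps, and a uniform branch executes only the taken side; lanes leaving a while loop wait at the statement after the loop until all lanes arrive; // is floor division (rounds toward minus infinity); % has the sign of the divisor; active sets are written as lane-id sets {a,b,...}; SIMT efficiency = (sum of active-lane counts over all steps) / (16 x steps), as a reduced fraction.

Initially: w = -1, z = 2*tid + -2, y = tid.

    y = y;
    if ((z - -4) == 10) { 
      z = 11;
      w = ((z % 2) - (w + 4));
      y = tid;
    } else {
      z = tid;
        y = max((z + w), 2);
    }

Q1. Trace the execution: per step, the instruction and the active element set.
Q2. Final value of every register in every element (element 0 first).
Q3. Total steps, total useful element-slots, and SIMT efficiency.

step 0: y <- y                       {0,1,2,3,4,5,6,7,8,9,10,11,12,13,14,15}
step 1: eval ((z - -4) == 10)        {0,1,2,3,4,5,6,7,8,9,10,11,12,13,14,15}
step 2: z <- 11                      {4}
step 3: w <- ((z % 2) - (w + 4))     {4}
step 4: y <- tid                     {4}
step 5: z <- tid                     {0,1,2,3,5,6,7,8,9,10,11,12,13,14,15}
step 6: y <- max((z + w), 2)         {0,1,2,3,5,6,7,8,9,10,11,12,13,14,15}

Answer: 7 steps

w: -1,-1,-1,-1,-2,-1,-1,-1,-1,-1,-1,-1,-1,-1,-1,-1
z: 0,1,2,3,11,5,6,7,8,9,10,11,12,13,14,15
y: 2,2,2,2,4,4,5,6,7,8,9,10,11,12,13,14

steps = 7; useful = 65; efficiency = 65/112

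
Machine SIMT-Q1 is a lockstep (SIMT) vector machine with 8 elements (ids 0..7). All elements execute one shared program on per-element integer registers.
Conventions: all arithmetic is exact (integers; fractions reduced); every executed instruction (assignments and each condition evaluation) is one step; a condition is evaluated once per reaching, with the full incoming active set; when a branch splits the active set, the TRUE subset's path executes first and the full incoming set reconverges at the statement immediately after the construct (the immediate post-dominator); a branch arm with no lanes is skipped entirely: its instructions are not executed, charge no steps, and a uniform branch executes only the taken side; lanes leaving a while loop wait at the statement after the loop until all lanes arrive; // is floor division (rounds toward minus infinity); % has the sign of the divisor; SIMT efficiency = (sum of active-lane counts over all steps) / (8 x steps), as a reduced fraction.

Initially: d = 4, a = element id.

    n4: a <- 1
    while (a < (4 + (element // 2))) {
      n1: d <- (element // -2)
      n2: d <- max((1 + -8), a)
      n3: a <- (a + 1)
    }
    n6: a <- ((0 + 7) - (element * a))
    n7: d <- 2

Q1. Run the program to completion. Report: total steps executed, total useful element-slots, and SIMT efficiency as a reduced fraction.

Answer: 28 steps, 176 useful, 11/14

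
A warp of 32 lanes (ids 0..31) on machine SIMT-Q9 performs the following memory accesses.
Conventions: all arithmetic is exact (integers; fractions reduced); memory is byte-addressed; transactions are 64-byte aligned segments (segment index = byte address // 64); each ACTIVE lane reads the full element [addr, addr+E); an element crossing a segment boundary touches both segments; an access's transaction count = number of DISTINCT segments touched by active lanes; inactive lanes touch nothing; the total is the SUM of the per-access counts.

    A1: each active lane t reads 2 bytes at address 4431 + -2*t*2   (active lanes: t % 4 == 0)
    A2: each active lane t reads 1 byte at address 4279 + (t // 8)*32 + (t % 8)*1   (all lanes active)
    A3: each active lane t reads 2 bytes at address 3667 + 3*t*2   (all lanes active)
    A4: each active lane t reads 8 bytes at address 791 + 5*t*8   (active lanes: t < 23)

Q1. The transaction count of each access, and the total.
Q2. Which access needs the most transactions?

A1: 3 transactions
A2: 3 transactions
A3: 4 transactions
A4: 15 transactions

Answer: 3,3,4,15; total 25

Answer: A4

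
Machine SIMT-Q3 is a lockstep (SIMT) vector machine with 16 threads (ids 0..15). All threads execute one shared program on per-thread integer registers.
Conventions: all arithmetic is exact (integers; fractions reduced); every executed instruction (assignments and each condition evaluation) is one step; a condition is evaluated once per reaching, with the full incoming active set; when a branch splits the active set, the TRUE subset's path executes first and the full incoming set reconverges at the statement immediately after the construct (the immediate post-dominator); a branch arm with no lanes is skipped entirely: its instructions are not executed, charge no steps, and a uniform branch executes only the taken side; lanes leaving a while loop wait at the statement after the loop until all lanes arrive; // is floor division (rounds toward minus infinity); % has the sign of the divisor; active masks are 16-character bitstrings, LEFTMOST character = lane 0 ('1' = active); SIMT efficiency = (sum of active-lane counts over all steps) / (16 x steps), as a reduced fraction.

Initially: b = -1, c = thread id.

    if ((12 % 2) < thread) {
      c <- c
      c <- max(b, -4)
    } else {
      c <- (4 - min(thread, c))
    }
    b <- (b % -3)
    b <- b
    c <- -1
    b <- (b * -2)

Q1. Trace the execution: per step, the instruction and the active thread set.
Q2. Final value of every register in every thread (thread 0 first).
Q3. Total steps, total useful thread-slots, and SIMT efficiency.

step 0: eval ((12 % 2) < thread)     1111111111111111
step 1: c <- c                       0111111111111111
step 2: c <- max(b, -4)              0111111111111111
step 3: c <- (4 - min(thread, c))    1000000000000000
step 4: b <- (b % -3)                1111111111111111
step 5: b <- b                       1111111111111111
step 6: c <- -1                      1111111111111111
step 7: b <- (b * -2)                1111111111111111

Answer: 8 steps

b: 2,2,2,2,2,2,2,2,2,2,2,2,2,2,2,2
c: -1,-1,-1,-1,-1,-1,-1,-1,-1,-1,-1,-1,-1,-1,-1,-1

steps = 8; useful = 111; efficiency = 111/128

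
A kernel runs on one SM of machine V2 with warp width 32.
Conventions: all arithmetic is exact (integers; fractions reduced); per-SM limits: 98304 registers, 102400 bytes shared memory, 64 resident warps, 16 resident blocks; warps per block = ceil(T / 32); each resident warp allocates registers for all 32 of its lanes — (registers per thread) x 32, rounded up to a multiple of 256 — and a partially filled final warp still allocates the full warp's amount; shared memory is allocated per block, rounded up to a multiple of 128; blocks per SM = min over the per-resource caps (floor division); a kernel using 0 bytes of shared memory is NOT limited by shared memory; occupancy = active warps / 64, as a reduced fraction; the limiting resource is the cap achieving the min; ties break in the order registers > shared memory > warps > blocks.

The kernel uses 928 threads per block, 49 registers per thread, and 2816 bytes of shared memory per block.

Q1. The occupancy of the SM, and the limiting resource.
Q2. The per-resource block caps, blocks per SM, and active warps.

Answer: occupancy 29/64, limited by registers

registers: 1 block
shared memory: 36 blocks
warps: 2 blocks
blocks: 16 blocks

Answer: 1 block, 29 active warps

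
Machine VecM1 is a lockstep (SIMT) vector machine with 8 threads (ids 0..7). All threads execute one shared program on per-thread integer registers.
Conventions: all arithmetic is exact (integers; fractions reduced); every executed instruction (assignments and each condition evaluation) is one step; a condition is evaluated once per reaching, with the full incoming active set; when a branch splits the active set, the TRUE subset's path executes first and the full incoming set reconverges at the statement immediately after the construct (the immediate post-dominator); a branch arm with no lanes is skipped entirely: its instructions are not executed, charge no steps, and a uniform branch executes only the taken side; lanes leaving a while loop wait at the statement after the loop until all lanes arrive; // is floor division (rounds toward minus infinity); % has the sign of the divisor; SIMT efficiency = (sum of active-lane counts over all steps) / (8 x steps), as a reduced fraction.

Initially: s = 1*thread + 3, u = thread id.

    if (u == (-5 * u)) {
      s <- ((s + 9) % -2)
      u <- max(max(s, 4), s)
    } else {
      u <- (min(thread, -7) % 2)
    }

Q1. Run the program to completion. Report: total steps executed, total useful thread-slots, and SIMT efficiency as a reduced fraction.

Answer: 4 steps, 17 useful, 17/32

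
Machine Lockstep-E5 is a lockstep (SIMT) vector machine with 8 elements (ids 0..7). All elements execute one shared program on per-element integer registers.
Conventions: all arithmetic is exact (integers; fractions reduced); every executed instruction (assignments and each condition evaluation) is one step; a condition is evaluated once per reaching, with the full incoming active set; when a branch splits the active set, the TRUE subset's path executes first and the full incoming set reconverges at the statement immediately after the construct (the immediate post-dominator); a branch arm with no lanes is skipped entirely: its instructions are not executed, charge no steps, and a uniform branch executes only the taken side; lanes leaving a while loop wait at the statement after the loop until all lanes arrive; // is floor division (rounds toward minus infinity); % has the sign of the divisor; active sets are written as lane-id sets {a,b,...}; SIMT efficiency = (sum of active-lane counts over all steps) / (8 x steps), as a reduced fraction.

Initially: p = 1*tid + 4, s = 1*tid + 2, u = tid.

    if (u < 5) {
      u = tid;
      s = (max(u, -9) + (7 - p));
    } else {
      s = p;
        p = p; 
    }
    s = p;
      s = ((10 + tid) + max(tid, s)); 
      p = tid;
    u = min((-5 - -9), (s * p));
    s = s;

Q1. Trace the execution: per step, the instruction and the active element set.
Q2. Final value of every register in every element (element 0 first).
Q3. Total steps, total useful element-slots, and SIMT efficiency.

step 0: eval (u < 5)                 {0,1,2,3,4,5,6,7}
step 1: u <- tid                     {0,1,2,3,4}
step 2: s <- (max(u, -9) + (7 - p))  {0,1,2,3,4}
step 3: s <- p                       {5,6,7}
step 4: p <- p                       {5,6,7}
step 5: s <- p                       {0,1,2,3,4,5,6,7}
step 6: s <- ((10 + tid) + max(tid, s)) {0,1,2,3,4,5,6,7}
step 7: p <- tid                     {0,1,2,3,4,5,6,7}
step 8: u <- min((-5 - -9), (s * p)) {0,1,2,3,4,5,6,7}
step 9: s <- s                       {0,1,2,3,4,5,6,7}

Answer: 10 steps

p: 0,1,2,3,4,5,6,7
s: 14,16,18,20,22,24,26,28
u: 0,4,4,4,4,4,4,4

steps = 10; useful = 64; efficiency = 64/80 = 4/5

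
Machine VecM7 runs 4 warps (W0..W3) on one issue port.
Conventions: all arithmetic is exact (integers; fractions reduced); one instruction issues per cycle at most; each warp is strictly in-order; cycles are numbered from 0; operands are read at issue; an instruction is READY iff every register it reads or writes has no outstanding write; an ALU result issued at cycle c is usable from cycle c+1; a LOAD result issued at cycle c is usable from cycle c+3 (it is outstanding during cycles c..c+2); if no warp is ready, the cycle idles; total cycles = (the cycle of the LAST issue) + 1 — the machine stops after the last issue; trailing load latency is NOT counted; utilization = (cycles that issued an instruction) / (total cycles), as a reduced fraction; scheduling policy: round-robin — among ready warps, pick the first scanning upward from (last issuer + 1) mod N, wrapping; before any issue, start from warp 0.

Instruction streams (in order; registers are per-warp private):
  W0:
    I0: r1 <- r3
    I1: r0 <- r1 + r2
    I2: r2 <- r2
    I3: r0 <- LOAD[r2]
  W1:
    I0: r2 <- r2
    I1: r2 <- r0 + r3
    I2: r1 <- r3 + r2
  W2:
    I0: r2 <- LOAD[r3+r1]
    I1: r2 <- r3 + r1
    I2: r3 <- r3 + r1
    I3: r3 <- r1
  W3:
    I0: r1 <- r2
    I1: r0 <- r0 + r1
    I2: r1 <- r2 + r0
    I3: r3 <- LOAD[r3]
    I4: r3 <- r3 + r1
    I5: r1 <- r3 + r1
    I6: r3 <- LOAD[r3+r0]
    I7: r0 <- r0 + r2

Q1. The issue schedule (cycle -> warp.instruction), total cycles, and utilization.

cycle 0: W0.I0
cycle 1: W1.I0
cycle 2: W2.I0
cycle 3: W3.I0
cycle 4: W0.I1
cycle 5: W1.I1
cycle 6: W2.I1
cycle 7: W3.I1
cycle 8: W0.I2
cycle 9: W1.I2
cycle 10: W2.I2
cycle 11: W3.I2
cycle 12: W0.I3
cycle 13: W2.I3
cycle 14: W3.I3
cycle 15: idle
cycle 16: idle
cycle 17: W3.I4
cycle 18: W3.I5
cycle 19: W3.I6
cycle 20: W3.I7

Answer: 21 cycles, utilization 19/21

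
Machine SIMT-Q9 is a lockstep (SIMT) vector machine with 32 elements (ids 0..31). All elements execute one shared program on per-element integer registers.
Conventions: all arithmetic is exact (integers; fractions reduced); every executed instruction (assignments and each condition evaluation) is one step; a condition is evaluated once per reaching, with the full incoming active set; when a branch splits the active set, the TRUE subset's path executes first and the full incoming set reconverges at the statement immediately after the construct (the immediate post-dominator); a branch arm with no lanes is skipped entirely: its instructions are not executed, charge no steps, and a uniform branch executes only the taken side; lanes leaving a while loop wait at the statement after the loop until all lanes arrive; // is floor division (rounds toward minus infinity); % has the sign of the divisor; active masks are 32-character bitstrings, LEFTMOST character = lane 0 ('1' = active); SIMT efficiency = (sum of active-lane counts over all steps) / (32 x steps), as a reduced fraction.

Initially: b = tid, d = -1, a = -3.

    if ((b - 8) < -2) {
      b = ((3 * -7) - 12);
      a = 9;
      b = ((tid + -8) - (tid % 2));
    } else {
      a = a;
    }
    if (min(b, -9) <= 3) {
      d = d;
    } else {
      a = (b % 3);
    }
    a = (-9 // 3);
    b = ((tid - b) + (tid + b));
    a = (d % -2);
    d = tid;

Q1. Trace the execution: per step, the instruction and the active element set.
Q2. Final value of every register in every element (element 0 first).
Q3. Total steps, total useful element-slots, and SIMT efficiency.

step 0: eval ((b - 8) < -2)          11111111111111111111111111111111
step 1: b <- ((3 * -7) - 12)         11111100000000000000000000000000
step 2: a <- 9                       11111100000000000000000000000000
step 3: b <- ((tid + -8) - (tid % 2)) 11111100000000000000000000000000
step 4: a <- a                       00000011111111111111111111111111
step 5: eval (min(b, -9) <= 3)       11111111111111111111111111111111
step 6: d <- d                       11111111111111111111111111111111
step 7: a <- (-9 // 3)               11111111111111111111111111111111
step 8: b <- ((tid - b) + (tid + b)) 11111111111111111111111111111111
step 9: a <- (d % -2)                11111111111111111111111111111111
step 10: d <- tid                     11111111111111111111111111111111

Answer: 11 steps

b: 0,2,4,6,8,10,12,14,16,18,20,22,24,26,28,30,32,34,36,38,40,42,44,46,48,50,52,54,56,58,60,62
d: 0,1,2,3,4,5,6,7,8,9,10,11,12,13,14,15,16,17,18,19,20,21,22,23,24,25,26,27,28,29,30,31
a: -1,-1,-1,-1,-1,-1,-1,-1,-1,-1,-1,-1,-1,-1,-1,-1,-1,-1,-1,-1,-1,-1,-1,-1,-1,-1,-1,-1,-1,-1,-1,-1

steps = 11; useful = 268; efficiency = 268/352 = 67/88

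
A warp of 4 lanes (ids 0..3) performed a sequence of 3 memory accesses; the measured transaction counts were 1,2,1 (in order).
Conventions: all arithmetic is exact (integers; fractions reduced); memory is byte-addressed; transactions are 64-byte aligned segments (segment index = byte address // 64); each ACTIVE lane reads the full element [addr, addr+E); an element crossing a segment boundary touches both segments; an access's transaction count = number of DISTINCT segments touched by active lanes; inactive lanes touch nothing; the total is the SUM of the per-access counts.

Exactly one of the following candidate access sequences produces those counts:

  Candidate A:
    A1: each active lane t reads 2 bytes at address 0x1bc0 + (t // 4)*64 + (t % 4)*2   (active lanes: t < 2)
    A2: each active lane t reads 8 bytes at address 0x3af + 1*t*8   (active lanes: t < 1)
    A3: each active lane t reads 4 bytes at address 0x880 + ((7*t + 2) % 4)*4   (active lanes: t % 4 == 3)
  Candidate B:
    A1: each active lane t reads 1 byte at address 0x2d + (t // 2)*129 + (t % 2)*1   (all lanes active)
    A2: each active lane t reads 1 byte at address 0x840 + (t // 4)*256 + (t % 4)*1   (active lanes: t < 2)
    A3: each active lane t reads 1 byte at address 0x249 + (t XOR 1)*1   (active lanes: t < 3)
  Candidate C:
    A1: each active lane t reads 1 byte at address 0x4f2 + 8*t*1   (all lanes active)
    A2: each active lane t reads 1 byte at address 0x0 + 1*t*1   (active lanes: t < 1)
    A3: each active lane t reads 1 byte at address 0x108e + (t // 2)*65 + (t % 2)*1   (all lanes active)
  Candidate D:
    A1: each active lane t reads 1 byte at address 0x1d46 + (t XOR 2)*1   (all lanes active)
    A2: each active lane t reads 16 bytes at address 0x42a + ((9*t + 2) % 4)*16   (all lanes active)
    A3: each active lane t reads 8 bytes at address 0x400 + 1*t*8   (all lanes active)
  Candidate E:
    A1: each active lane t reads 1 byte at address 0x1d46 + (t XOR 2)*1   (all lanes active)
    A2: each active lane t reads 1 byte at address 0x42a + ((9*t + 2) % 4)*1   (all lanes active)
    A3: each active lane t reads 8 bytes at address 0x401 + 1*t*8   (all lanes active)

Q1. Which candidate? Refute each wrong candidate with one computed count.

A: A2 gives 1 transaction, not 2
B: A1 gives 2 transactions, not 1
C: A1 gives 2 transactions, not 1
E: A2 gives 1 transaction, not 2
D: all counts match (1,2,1)

Answer: D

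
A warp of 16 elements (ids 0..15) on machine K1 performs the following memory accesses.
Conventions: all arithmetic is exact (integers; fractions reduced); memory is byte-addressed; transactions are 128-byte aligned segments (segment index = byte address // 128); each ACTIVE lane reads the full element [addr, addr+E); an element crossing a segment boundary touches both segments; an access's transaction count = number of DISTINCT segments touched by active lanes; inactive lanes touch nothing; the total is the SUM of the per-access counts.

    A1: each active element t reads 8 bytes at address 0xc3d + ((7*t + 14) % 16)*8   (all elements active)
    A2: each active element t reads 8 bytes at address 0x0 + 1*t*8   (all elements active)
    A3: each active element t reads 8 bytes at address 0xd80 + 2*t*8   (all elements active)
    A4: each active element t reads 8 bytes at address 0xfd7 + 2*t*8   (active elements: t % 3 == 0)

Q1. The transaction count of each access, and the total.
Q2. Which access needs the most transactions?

A1: 2 transactions
A2: 1 transaction
A3: 2 transactions
A4: 3 transactions

Answer: 2,1,2,3; total 8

Answer: A4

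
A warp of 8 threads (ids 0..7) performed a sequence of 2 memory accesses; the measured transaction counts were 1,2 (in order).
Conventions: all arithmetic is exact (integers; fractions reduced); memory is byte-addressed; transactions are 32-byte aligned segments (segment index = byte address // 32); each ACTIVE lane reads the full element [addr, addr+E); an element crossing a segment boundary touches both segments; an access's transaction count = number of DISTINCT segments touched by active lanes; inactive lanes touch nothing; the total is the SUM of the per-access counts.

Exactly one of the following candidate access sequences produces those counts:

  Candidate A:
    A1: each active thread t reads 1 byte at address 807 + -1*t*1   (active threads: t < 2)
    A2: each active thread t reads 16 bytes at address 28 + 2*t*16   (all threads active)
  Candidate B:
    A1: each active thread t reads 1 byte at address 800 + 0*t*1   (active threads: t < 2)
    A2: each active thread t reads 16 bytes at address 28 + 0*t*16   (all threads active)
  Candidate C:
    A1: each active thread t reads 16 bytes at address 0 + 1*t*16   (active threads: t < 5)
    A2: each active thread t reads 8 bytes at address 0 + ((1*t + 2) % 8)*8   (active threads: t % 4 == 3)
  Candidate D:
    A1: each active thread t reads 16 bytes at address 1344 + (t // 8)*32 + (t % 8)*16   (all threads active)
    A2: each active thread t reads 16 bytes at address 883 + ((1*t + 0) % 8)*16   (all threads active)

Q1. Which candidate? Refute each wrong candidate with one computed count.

A: A2 gives 9 transactions, not 2
C: A1 gives 3 transactions, not 1
D: A1 gives 4 transactions, not 1
B: all counts match (1,2)

Answer: B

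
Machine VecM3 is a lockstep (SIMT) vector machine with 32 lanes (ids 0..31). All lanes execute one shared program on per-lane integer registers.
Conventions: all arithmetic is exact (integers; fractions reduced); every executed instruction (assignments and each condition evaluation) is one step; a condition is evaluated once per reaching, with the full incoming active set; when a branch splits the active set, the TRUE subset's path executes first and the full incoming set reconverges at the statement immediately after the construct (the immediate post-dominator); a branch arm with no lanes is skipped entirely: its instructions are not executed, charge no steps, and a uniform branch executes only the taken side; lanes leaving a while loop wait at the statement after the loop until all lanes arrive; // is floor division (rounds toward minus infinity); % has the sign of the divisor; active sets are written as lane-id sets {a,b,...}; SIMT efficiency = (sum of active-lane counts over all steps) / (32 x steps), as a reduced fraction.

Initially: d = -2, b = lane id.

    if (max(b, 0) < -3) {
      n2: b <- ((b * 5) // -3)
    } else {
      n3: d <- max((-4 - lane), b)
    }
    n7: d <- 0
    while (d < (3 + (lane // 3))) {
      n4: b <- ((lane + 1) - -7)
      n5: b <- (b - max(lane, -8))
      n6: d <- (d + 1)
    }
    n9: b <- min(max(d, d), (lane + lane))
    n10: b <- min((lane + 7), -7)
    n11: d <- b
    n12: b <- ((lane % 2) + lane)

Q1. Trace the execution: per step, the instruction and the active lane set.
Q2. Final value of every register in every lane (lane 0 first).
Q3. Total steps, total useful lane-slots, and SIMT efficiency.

step 0: eval (max(b, 0) < -3)        {0,1,2,3,4,5,6,7,8,9,10,11,12,13,14,15,16,17,18,19,20,21,22,23,24,25,26,27,28,29,30,31}
step 1: d <- max((-4 - lane), b)     {0,1,2,3,4,5,6,7,8,9,10,11,12,13,14,15,16,17,18,19,20,21,22,23,24,25,26,27,28,29,30,31}
step 2: d <- 0                       {0,1,2,3,4,5,6,7,8,9,10,11,12,13,14,15,16,17,18,19,20,21,22,23,24,25,26,27,28,29,30,31}
step 3: eval (d < (3 + (lane // 3))) {0,1,2,3,4,5,6,7,8,9,10,11,12,13,14,15,16,17,18,19,20,21,22,23,24,25,26,27,28,29,30,31}
step 4: b <- ((lane + 1) - -7)       {0,1,2,3,4,5,6,7,8,9,10,11,12,13,14,15,16,17,18,19,20,21,22,23,24,25,26,27,28,29,30,31}
step 5: b <- (b - max(lane, -8))     {0,1,2,3,4,5,6,7,8,9,10,11,12,13,14,15,16,17,18,19,20,21,22,23,24,25,26,27,28,29,30,31}
step 6: d <- (d + 1)                 {0,1,2,3,4,5,6,7,8,9,10,11,12,13,14,15,16,17,18,19,20,21,22,23,24,25,26,27,28,29,30,31}
step 7: eval (d < (3 + (lane // 3))) {0,1,2,3,4,5,6,7,8,9,10,11,12,13,14,15,16,17,18,19,20,21,22,23,24,25,26,27,28,29,30,31}
step 8: b <- ((lane + 1) - -7)       {0,1,2,3,4,5,6,7,8,9,10,11,12,13,14,15,16,17,18,19,20,21,22,23,24,25,26,27,28,29,30,31}
step 9: b <- (b - max(lane, -8))     {0,1,2,3,4,5,6,7,8,9,10,11,12,13,14,15,16,17,18,19,20,21,22,23,24,25,26,27,28,29,30,31}
step 10: d <- (d + 1)                 {0,1,2,3,4,5,6,7,8,9,10,11,12,13,14,15,16,17,18,19,20,21,22,23,24,25,26,27,28,29,30,31}
step 11: eval (d < (3 + (lane // 3))) {0,1,2,3,4,5,6,7,8,9,10,11,12,13,14,15,16,17,18,19,20,21,22,23,24,25,26,27,28,29,30,31}
step 12: b <- ((lane + 1) - -7)       {0,1,2,3,4,5,6,7,8,9,10,11,12,13,14,15,16,17,18,19,20,21,22,23,24,25,26,27,28,29,30,31}
step 13: b <- (b - max(lane, -8))     {0,1,2,3,4,5,6,7,8,9,10,11,12,13,14,15,16,17,18,19,20,21,22,23,24,25,26,27,28,29,30,31}
step 14: d <- (d + 1)                 {0,1,2,3,4,5,6,7,8,9,10,11,12,13,14,15,16,17,18,19,20,21,22,23,24,25,26,27,28,29,30,31}
step 15: eval (d < (3 + (lane // 3))) {0,1,2,3,4,5,6,7,8,9,10,11,12,13,14,15,16,17,18,19,20,21,22,23,24,25,26,27,28,29,30,31}
step 16: b <- ((lane + 1) - -7)       {3,4,5,6,7,8,9,10,11,12,13,14,15,16,17,18,19,20,21,22,23,24,25,26,27,28,29,30,31}
step 17: b <- (b - max(lane, -8))     {3,4,5,6,7,8,9,10,11,12,13,14,15,16,17,18,19,20,21,22,23,24,25,26,27,28,29,30,31}
step 18: d <- (d + 1)                 {3,4,5,6,7,8,9,10,11,12,13,14,15,16,17,18,19,20,21,22,23,24,25,26,27,28,29,30,31}
step 19: eval (d < (3 + (lane // 3))) {3,4,5,6,7,8,9,10,11,12,13,14,15,16,17,18,19,20,21,22,23,24,25,26,27,28,29,30,31}
step 20: b <- ((lane + 1) - -7)       {6,7,8,9,10,11,12,13,14,15,16,17,18,19,20,21,22,23,24,25,26,27,28,29,30,31}
step 21: b <- (b - max(lane, -8))     {6,7,8,9,10,11,12,13,14,15,16,17,18,19,20,21,22,23,24,25,26,27,28,29,30,31}
step 22: d <- (d + 1)                 {6,7,8,9,10,11,12,13,14,15,16,17,18,19,20,21,22,23,24,25,26,27,28,29,30,31}
step 23: eval (d < (3 + (lane // 3))) {6,7,8,9,10,11,12,13,14,15,16,17,18,19,20,21,22,23,24,25,26,27,28,29,30,31}
step 24: b <- ((lane + 1) - -7)       {9,10,11,12,13,14,15,16,17,18,19,20,21,22,23,24,25,26,27,28,29,30,31}
step 25: b <- (b - max(lane, -8))     {9,10,11,12,13,14,15,16,17,18,19,20,21,22,23,24,25,26,27,28,29,30,31}
step 26: d <- (d + 1)                 {9,10,11,12,13,14,15,16,17,18,19,20,21,22,23,24,25,26,27,28,29,30,31}
step 27: eval (d < (3 + (lane // 3))) {9,10,11,12,13,14,15,16,17,18,19,20,21,22,23,24,25,26,27,28,29,30,31}
step 28: b <- ((lane + 1) - -7)       {12,13,14,15,16,17,18,19,20,21,22,23,24,25,26,27,28,29,30,31}
step 29: b <- (b - max(lane, -8))     {12,13,14,15,16,17,18,19,20,21,22,23,24,25,26,27,28,29,30,31}
step 30: d <- (d + 1)                 {12,13,14,15,16,17,18,19,20,21,22,23,24,25,26,27,28,29,30,31}
step 31: eval (d < (3 + (lane // 3))) {12,13,14,15,16,17,18,19,20,21,22,23,24,25,26,27,28,29,30,31}
step 32: b <- ((lane + 1) - -7)       {15,16,17,18,19,20,21,22,23,24,25,26,27,28,29,30,31}
step 33: b <- (b - max(lane, -8))     {15,16,17,18,19,20,21,22,23,24,25,26,27,28,29,30,31}
step 34: d <- (d + 1)                 {15,16,17,18,19,20,21,22,23,24,25,26,27,28,29,30,31}
step 35: eval (d < (3 + (lane // 3))) {15,16,17,18,19,20,21,22,23,24,25,26,27,28,29,30,31}
step 36: b <- ((lane + 1) - -7)       {18,19,20,21,22,23,24,25,26,27,28,29,30,31}
step 37: b <- (b - max(lane, -8))     {18,19,20,21,22,23,24,25,26,27,28,29,30,31}
step 38: d <- (d + 1)                 {18,19,20,21,22,23,24,25,26,27,28,29,30,31}
step 39: eval (d < (3 + (lane // 3))) {18,19,20,21,22,23,24,25,26,27,28,29,30,31}
step 40: b <- ((lane + 1) - -7)       {21,22,23,24,25,26,27,28,29,30,31}
step 41: b <- (b - max(lane, -8))     {21,22,23,24,25,26,27,28,29,30,31}
step 42: d <- (d + 1)                 {21,22,23,24,25,26,27,28,29,30,31}
step 43: eval (d < (3 + (lane // 3))) {21,22,23,24,25,26,27,28,29,30,31}
step 44: b <- ((lane + 1) - -7)       {24,25,26,27,28,29,30,31}
step 45: b <- (b - max(lane, -8))     {24,25,26,27,28,29,30,31}
step 46: d <- (d + 1)                 {24,25,26,27,28,29,30,31}
step 47: eval (d < (3 + (lane // 3))) {24,25,26,27,28,29,30,31}
step 48: b <- ((lane + 1) - -7)       {27,28,29,30,31}
step 49: b <- (b - max(lane, -8))     {27,28,29,30,31}
step 50: d <- (d + 1)                 {27,28,29,30,31}
step 51: eval (d < (3 + (lane // 3))) {27,28,29,30,31}
step 52: b <- ((lane + 1) - -7)       {30,31}
step 53: b <- (b - max(lane, -8))     {30,31}
step 54: d <- (d + 1)                 {30,31}
step 55: eval (d < (3 + (lane // 3))) {30,31}
step 56: b <- min(max(d, d), (lane + lane)) {0,1,2,3,4,5,6,7,8,9,10,11,12,13,14,15,16,17,18,19,20,21,22,23,24,25,26,27,28,29,30,31}
step 57: b <- min((lane + 7), -7)     {0,1,2,3,4,5,6,7,8,9,10,11,12,13,14,15,16,17,18,19,20,21,22,23,24,25,26,27,28,29,30,31}
step 58: d <- b                       {0,1,2,3,4,5,6,7,8,9,10,11,12,13,14,15,16,17,18,19,20,21,22,23,24,25,26,27,28,29,30,31}
step 59: b <- ((lane % 2) + lane)     {0,1,2,3,4,5,6,7,8,9,10,11,12,13,14,15,16,17,18,19,20,21,22,23,24,25,26,27,28,29,30,31}

Answer: 60 steps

d: -7,-7,-7,-7,-7,-7,-7,-7,-7,-7,-7,-7,-7,-7,-7,-7,-7,-7,-7,-7,-7,-7,-7,-7,-7,-7,-7,-7,-7,-7,-7,-7
b: 0,2,2,4,4,6,6,8,8,10,10,12,12,14,14,16,16,18,18,20,20,22,22,24,24,26,26,28,28,30,30,32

steps = 60; useful = 1260; efficiency = 1260/1920 = 21/32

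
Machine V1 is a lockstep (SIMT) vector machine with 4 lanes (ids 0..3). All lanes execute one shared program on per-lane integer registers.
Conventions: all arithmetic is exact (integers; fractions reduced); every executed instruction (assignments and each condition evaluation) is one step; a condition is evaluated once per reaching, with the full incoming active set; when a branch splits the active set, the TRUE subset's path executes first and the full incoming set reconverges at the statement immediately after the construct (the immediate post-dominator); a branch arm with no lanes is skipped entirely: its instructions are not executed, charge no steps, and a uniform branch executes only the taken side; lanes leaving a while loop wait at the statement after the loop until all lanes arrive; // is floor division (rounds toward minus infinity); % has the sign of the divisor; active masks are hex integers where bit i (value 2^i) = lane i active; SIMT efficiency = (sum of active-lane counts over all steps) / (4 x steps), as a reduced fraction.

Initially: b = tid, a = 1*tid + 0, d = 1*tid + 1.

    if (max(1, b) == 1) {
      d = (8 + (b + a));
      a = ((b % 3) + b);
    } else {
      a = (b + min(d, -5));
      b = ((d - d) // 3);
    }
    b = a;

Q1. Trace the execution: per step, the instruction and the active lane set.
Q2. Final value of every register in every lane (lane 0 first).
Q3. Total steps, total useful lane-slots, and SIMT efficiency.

step 0: eval (max(1, b) == 1)        0xf
step 1: d <- (8 + (b + a))           0x3
step 2: a <- ((b % 3) + b)           0x3
step 3: a <- (b + min(d, -5))        0xc
step 4: b <- ((d - d) // 3)          0xc
step 5: b <- a                       0xf

Answer: 6 steps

b: 0,2,-3,-2
a: 0,2,-3,-2
d: 8,10,3,4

steps = 6; useful = 16; efficiency = 16/24 = 2/3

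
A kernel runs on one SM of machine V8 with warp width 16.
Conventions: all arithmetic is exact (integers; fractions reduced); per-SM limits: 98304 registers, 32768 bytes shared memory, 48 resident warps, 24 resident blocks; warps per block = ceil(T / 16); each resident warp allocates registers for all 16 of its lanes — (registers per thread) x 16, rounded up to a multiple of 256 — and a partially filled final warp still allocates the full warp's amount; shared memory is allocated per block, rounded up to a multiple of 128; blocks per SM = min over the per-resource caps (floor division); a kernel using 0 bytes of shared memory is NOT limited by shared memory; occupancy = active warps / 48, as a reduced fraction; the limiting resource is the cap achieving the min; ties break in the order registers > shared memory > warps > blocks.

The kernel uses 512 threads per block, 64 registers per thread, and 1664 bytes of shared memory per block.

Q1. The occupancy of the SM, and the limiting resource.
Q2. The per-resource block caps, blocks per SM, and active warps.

Answer: occupancy 2/3, limited by warps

registers: 3 blocks
shared memory: 19 blocks
warps: 1 block
blocks: 24 blocks

Answer: 1 block, 32 active warps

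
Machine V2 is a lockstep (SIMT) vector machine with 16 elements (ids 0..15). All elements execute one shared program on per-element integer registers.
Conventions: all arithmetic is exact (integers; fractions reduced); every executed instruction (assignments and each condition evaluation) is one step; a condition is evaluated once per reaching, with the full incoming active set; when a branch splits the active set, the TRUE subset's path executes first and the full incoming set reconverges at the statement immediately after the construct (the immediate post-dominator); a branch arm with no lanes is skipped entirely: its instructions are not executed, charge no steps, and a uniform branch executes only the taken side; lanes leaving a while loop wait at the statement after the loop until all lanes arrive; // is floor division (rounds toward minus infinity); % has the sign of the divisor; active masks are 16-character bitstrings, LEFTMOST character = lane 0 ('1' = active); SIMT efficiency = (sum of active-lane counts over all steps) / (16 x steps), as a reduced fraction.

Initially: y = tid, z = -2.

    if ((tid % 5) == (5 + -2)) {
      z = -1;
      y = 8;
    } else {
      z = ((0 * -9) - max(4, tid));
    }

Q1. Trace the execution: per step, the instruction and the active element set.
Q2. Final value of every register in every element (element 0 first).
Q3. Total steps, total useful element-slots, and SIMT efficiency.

step 0: eval ((tid % 5) == (5 + -2)) 1111111111111111
step 1: z <- -1                      0001000010000100
step 2: y <- 8                       0001000010000100
step 3: z <- ((0 * -9) - max(4, tid)) 1110111101111011

Answer: 4 steps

y: 0,1,2,8,4,5,6,7,8,9,10,11,12,8,14,15
z: -4,-4,-4,-1,-4,-5,-6,-7,-1,-9,-10,-11,-12,-1,-14,-15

steps = 4; useful = 35; efficiency = 35/64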